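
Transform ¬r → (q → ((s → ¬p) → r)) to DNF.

¬r → (q → ((s → ¬p) → r))
≡ ¬¬r ∨ (q → ((s → ¬p) → r))
≡ ¬¬r ∨ ¬q ∨ ((s → ¬p) → r)
≡ ¬¬r ∨ ¬q ∨ ¬(s → ¬p) ∨ r
≡ ¬¬r ∨ ¬q ∨ ¬(¬s ∨ ¬p) ∨ r
≡ r ∨ ¬q ∨ ¬(¬s ∨ ¬p) ∨ r
≡ r ∨ ¬q ∨ (¬¬s ∧ ¬¬p) ∨ r
≡ r ∨ ¬q ∨ (s ∧ ¬¬p) ∨ r
≡ r ∨ ¬q ∨ (s ∧ p) ∨ r
≡ r ∨ ¬q ∨ (s ∧ p)

r ∨ ¬q ∨ (s ∧ p)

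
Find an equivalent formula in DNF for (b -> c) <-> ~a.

(b & ~c & a) | (~a & ~b) | (~a & c)

(b -> c) <-> ~a
≡ ((b -> c) -> ~a) & (~a -> (b -> c))   — eliminate <->
≡ (~(b -> c) | ~a) & (~a -> (b -> c))   — eliminate ->
≡ (~(~b | c) | ~a) & (~a -> (b -> c))   — eliminate ->
≡ (~(~b | c) | ~a) & (~~a | (b -> c))   — eliminate ->
≡ (~(~b | c) | ~a) & (~~a | ~b | c)   — eliminate ->
≡ ((~~b & ~c) | ~a) & (~~a | ~b | c)   — De Morgan
≡ ((b & ~c) | ~a) & (~~a | ~b | c)   — double negation
≡ ((b & ~c) | ~a) & (a | ~b | c)   — double negation
≡ (b & ~c & a) | (b & ~c & ~b) | (b & ~c & c) | (~a & a) | (~a & ~b) | (~a & c)   — distribute & over |
≡ (b & ~c & a) | (~a & ~b) | (~a & c)   — simplify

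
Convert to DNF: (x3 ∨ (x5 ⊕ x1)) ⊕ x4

(x3 ∨ (x5 ⊕ x1)) ⊕ x4
⇔ ((x3 ∨ (x5 ⊕ x1)) ∧ ¬x4) ∨ (¬(x3 ∨ (x5 ⊕ x1)) ∧ x4)   (expand ⊕)
⇔ ((x3 ∨ (x5 ∧ ¬x1) ∨ (¬x5 ∧ x1)) ∧ ¬x4) ∨ (¬(x3 ∨ (x5 ⊕ x1)) ∧ x4)   (expand ⊕)
⇔ ((x3 ∨ (x5 ∧ ¬x1) ∨ (¬x5 ∧ x1)) ∧ ¬x4) ∨ (¬(x3 ∨ (x5 ∧ ¬x1) ∨ (¬x5 ∧ x1)) ∧ x4)   (expand ⊕)
⇔ ((x3 ∨ (x5 ∧ ¬x1) ∨ (¬x5 ∧ x1)) ∧ ¬x4) ∨ (¬x3 ∧ ¬(x5 ∧ ¬x1) ∧ ¬(¬x5 ∧ x1) ∧ x4)   (De Morgan)
⇔ ((x3 ∨ (x5 ∧ ¬x1) ∨ (¬x5 ∧ x1)) ∧ ¬x4) ∨ (¬x3 ∧ (¬x5 ∨ ¬¬x1) ∧ ¬(¬x5 ∧ x1) ∧ x4)   (De Morgan)
⇔ ((x3 ∨ (x5 ∧ ¬x1) ∨ (¬x5 ∧ x1)) ∧ ¬x4) ∨ (¬x3 ∧ (¬x5 ∨ x1) ∧ ¬(¬x5 ∧ x1) ∧ x4)   (double negation)
⇔ ((x3 ∨ (x5 ∧ ¬x1) ∨ (¬x5 ∧ x1)) ∧ ¬x4) ∨ (¬x3 ∧ (¬x5 ∨ x1) ∧ (¬¬x5 ∨ ¬x1) ∧ x4)   (De Morgan)
⇔ ((x3 ∨ (x5 ∧ ¬x1) ∨ (¬x5 ∧ x1)) ∧ ¬x4) ∨ (¬x3 ∧ (¬x5 ∨ x1) ∧ (x5 ∨ ¬x1) ∧ x4)   (double negation)
⇔ (x3 ∧ ¬x4) ∨ (x5 ∧ ¬x1 ∧ ¬x4) ∨ (¬x5 ∧ x1 ∧ ¬x4) ∨ (¬x3 ∧ ¬x5 ∧ x5 ∧ x4) ∨ (¬x3 ∧ ¬x5 ∧ ¬x1 ∧ x4) ∨ (¬x3 ∧ x1 ∧ x5 ∧ x4) ∨ (¬x3 ∧ x1 ∧ ¬x1 ∧ x4)   (distribute ∧ over ∨)
⇔ (x3 ∧ ¬x4) ∨ (x5 ∧ ¬x1 ∧ ¬x4) ∨ (¬x5 ∧ x1 ∧ ¬x4) ∨ (¬x3 ∧ ¬x5 ∧ ¬x1 ∧ x4) ∨ (¬x3 ∧ x1 ∧ x5 ∧ x4)   (simplify)

(x3 ∧ ¬x4) ∨ (x5 ∧ ¬x1 ∧ ¬x4) ∨ (¬x5 ∧ x1 ∧ ¬x4) ∨ (¬x3 ∧ ¬x5 ∧ ¬x1 ∧ x4) ∨ (¬x3 ∧ x1 ∧ x5 ∧ x4)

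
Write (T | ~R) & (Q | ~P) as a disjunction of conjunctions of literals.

(T & Q) | (T & ~P) | (~R & Q) | (~R & ~P)

(T | ~R) & (Q | ~P)
⇔ (T & Q) | (T & ~P) | (~R & Q) | (~R & ~P)   (distribute & over |)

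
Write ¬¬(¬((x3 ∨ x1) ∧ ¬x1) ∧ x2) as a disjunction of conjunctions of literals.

(¬x3 ∧ ¬x1 ∧ x2) ∨ (x1 ∧ x2)

¬¬(¬((x3 ∨ x1) ∧ ¬x1) ∧ x2)
⇔ ¬((x3 ∨ x1) ∧ ¬x1) ∧ x2   [double negation]
⇔ (¬(x3 ∨ x1) ∨ ¬¬x1) ∧ x2   [De Morgan]
⇔ ((¬x3 ∧ ¬x1) ∨ ¬¬x1) ∧ x2   [De Morgan]
⇔ ((¬x3 ∧ ¬x1) ∨ x1) ∧ x2   [double negation]
⇔ (¬x3 ∧ ¬x1 ∧ x2) ∨ (x1 ∧ x2)   [distribute ∧ over ∨]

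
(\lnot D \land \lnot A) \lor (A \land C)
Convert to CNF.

(\lnot D \lor A) \land (\lnot D \lor C) \land (\lnot A \lor C)

(\lnot D \land \lnot A) \lor (A \land C)
≡ (\lnot D \lor A) \land (\lnot D \lor C) \land (\lnot A \lor A) \land (\lnot A \lor C)   (distribute \lor over \land)
≡ (\lnot D \lor A) \land (\lnot D \lor C) \land (\lnot A \lor C)   (simplify)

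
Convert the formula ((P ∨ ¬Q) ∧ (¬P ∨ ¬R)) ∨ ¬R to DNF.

((P ∨ ¬Q) ∧ (¬P ∨ ¬R)) ∨ ¬R
⇔ (P ∧ ¬P) ∨ (P ∧ ¬R) ∨ (¬Q ∧ ¬P) ∨ (¬Q ∧ ¬R) ∨ ¬R   [distribute ∧ over ∨]
⇔ (¬Q ∧ ¬P) ∨ ¬R   [simplify]

(¬Q ∧ ¬P) ∨ ¬R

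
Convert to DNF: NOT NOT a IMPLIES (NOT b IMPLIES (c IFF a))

NOT NOT a IMPLIES (NOT b IMPLIES (c IFF a))
⇔ NOT NOT NOT a OR (NOT b IMPLIES (c IFF a))   — eliminate IMPLIES
⇔ NOT NOT NOT a OR NOT NOT b OR (c IFF a)   — eliminate IMPLIES
⇔ NOT NOT NOT a OR NOT NOT b OR ((c IMPLIES a) AND (a IMPLIES c))   — eliminate IFF
⇔ NOT NOT NOT a OR NOT NOT b OR ((NOT c OR a) AND (a IMPLIES c))   — eliminate IMPLIES
⇔ NOT NOT NOT a OR NOT NOT b OR ((NOT c OR a) AND (NOT a OR c))   — eliminate IMPLIES
⇔ NOT a OR NOT NOT b OR ((NOT c OR a) AND (NOT a OR c))   — double negation
⇔ NOT a OR b OR ((NOT c OR a) AND (NOT a OR c))   — double negation
⇔ NOT a OR b OR (NOT c AND NOT a) OR (NOT c AND c) OR (a AND NOT a) OR (a AND c)   — distribute AND over OR
⇔ NOT a OR b OR (a AND c)   — simplify

NOT a OR b OR (a AND c)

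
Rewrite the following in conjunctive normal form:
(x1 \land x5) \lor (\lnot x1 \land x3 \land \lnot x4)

(x1 \land x5) \lor (\lnot x1 \land x3 \land \lnot x4)
= (x1 \lor \lnot x1) \land (x1 \lor x3) \land (x1 \lor \lnot x4) \land (x5 \lor \lnot x1) \land (x5 \lor x3) \land (x5 \lor \lnot x4)   — distribute \lor over \land
= (x1 \lor x3) \land (x1 \lor \lnot x4) \land (x5 \lor \lnot x1) \land (x5 \lor x3) \land (x5 \lor \lnot x4)   — simplify

(x1 \lor x3) \land (x1 \lor \lnot x4) \land (x5 \lor \lnot x1) \land (x5 \lor x3) \land (x5 \lor \lnot x4)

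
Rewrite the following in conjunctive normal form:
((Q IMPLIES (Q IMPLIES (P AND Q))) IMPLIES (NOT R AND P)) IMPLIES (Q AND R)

(NOT Q OR P OR R) AND (R OR NOT P)

((Q IMPLIES (Q IMPLIES (P AND Q))) IMPLIES (NOT R AND P)) IMPLIES (Q AND R)
≡ NOT ((Q IMPLIES (Q IMPLIES (P AND Q))) IMPLIES (NOT R AND P)) OR (Q AND R)   (eliminate IMPLIES)
≡ NOT (NOT (Q IMPLIES (Q IMPLIES (P AND Q))) OR (NOT R AND P)) OR (Q AND R)   (eliminate IMPLIES)
≡ NOT (NOT (NOT Q OR (Q IMPLIES (P AND Q))) OR (NOT R AND P)) OR (Q AND R)   (eliminate IMPLIES)
≡ NOT (NOT (NOT Q OR NOT Q OR (P AND Q)) OR (NOT R AND P)) OR (Q AND R)   (eliminate IMPLIES)
≡ (NOT NOT (NOT Q OR NOT Q OR (P AND Q)) AND NOT (NOT R AND P)) OR (Q AND R)   (De Morgan)
≡ ((NOT Q OR NOT Q OR (P AND Q)) AND NOT (NOT R AND P)) OR (Q AND R)   (double negation)
≡ ((NOT Q OR NOT Q OR (P AND Q)) AND (NOT NOT R OR NOT P)) OR (Q AND R)   (De Morgan)
≡ ((NOT Q OR NOT Q OR (P AND Q)) AND (R OR NOT P)) OR (Q AND R)   (double negation)
≡ (NOT Q OR NOT Q OR P OR Q) AND (NOT Q OR NOT Q OR P OR R) AND (NOT Q OR NOT Q OR Q OR Q) AND (NOT Q OR NOT Q OR Q OR R) AND (R OR NOT P OR Q) AND (R OR NOT P OR R)   (distribute OR over AND)
≡ (NOT Q OR P OR R) AND (R OR NOT P)   (simplify)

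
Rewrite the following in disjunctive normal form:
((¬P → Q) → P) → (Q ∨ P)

((¬P → Q) → P) → (Q ∨ P)
≡ ¬((¬P → Q) → P) ∨ Q ∨ P   [eliminate →]
≡ ¬(¬(¬P → Q) ∨ P) ∨ Q ∨ P   [eliminate →]
≡ ¬(¬(¬¬P ∨ Q) ∨ P) ∨ Q ∨ P   [eliminate →]
≡ (¬¬(¬¬P ∨ Q) ∧ ¬P) ∨ Q ∨ P   [De Morgan]
≡ ((¬¬P ∨ Q) ∧ ¬P) ∨ Q ∨ P   [double negation]
≡ ((P ∨ Q) ∧ ¬P) ∨ Q ∨ P   [double negation]
≡ (P ∧ ¬P) ∨ (Q ∧ ¬P) ∨ Q ∨ P   [distribute ∧ over ∨]
≡ Q ∨ P   [simplify]

Q ∨ P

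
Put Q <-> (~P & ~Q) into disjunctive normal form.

Q <-> (~P & ~Q)
≡ (Q -> (~P & ~Q)) & ((~P & ~Q) -> Q)   [eliminate <->]
≡ (~Q | (~P & ~Q)) & ((~P & ~Q) -> Q)   [eliminate ->]
≡ (~Q | (~P & ~Q)) & (~(~P & ~Q) | Q)   [eliminate ->]
≡ (~Q | (~P & ~Q)) & (~~P | ~~Q | Q)   [De Morgan]
≡ (~Q | (~P & ~Q)) & (P | ~~Q | Q)   [double negation]
≡ (~Q | (~P & ~Q)) & (P | Q | Q)   [double negation]
≡ (~Q & P) | (~Q & Q) | (~Q & Q) | (~P & ~Q & P) | (~P & ~Q & Q) | (~P & ~Q & Q)   [distribute & over |]
≡ ~Q & P   [simplify]

~Q & P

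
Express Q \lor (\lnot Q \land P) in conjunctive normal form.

Q \lor P

Q \lor (\lnot Q \land P)
≡ (Q \lor \lnot Q) \land (Q \lor P)   [distribute \lor over \land]
≡ Q \lor P   [simplify]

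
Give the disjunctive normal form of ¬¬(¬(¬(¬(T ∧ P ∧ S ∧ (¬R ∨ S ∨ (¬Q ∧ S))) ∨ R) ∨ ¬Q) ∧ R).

R ∧ Q

¬¬(¬(¬(¬(T ∧ P ∧ S ∧ (¬R ∨ S ∨ (¬Q ∧ S))) ∨ R) ∨ ¬Q) ∧ R)
≡ ¬(¬(¬(T ∧ P ∧ S ∧ (¬R ∨ S ∨ (¬Q ∧ S))) ∨ R) ∨ ¬Q) ∧ R
≡ ¬¬(¬(T ∧ P ∧ S ∧ (¬R ∨ S ∨ (¬Q ∧ S))) ∨ R) ∧ ¬¬Q ∧ R
≡ (¬(T ∧ P ∧ S ∧ (¬R ∨ S ∨ (¬Q ∧ S))) ∨ R) ∧ ¬¬Q ∧ R
≡ (¬T ∨ ¬P ∨ ¬S ∨ ¬(¬R ∨ S ∨ (¬Q ∧ S)) ∨ R) ∧ ¬¬Q ∧ R
≡ (¬T ∨ ¬P ∨ ¬S ∨ (¬¬R ∧ ¬S ∧ ¬(¬Q ∧ S)) ∨ R) ∧ ¬¬Q ∧ R
≡ (¬T ∨ ¬P ∨ ¬S ∨ (R ∧ ¬S ∧ ¬(¬Q ∧ S)) ∨ R) ∧ ¬¬Q ∧ R
≡ (¬T ∨ ¬P ∨ ¬S ∨ (R ∧ ¬S ∧ (¬¬Q ∨ ¬S)) ∨ R) ∧ ¬¬Q ∧ R
≡ (¬T ∨ ¬P ∨ ¬S ∨ (R ∧ ¬S ∧ (Q ∨ ¬S)) ∨ R) ∧ ¬¬Q ∧ R
≡ (¬T ∨ ¬P ∨ ¬S ∨ (R ∧ ¬S ∧ (Q ∨ ¬S)) ∨ R) ∧ Q ∧ R
≡ (¬T ∧ Q ∧ R) ∨ (¬P ∧ Q ∧ R) ∨ (¬S ∧ Q ∧ R) ∨ (R ∧ ¬S ∧ Q ∧ Q ∧ R) ∨ (R ∧ ¬S ∧ ¬S ∧ Q ∧ R) ∨ (R ∧ Q ∧ R)
≡ R ∧ Q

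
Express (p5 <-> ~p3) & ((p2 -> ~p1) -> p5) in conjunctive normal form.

(p5 <-> ~p3) & ((p2 -> ~p1) -> p5)
≡ (p5 -> ~p3) & (~p3 -> p5) & ((p2 -> ~p1) -> p5)   (eliminate <->)
≡ (~p5 | ~p3) & (~p3 -> p5) & ((p2 -> ~p1) -> p5)   (eliminate ->)
≡ (~p5 | ~p3) & (~~p3 | p5) & ((p2 -> ~p1) -> p5)   (eliminate ->)
≡ (~p5 | ~p3) & (~~p3 | p5) & (~(p2 -> ~p1) | p5)   (eliminate ->)
≡ (~p5 | ~p3) & (~~p3 | p5) & (~(~p2 | ~p1) | p5)   (eliminate ->)
≡ (~p5 | ~p3) & (p3 | p5) & (~(~p2 | ~p1) | p5)   (double negation)
≡ (~p5 | ~p3) & (p3 | p5) & ((~~p2 & ~~p1) | p5)   (De Morgan)
≡ (~p5 | ~p3) & (p3 | p5) & ((p2 & ~~p1) | p5)   (double negation)
≡ (~p5 | ~p3) & (p3 | p5) & ((p2 & p1) | p5)   (double negation)
≡ (~p5 | ~p3) & (p3 | p5) & (p2 | p5) & (p1 | p5)   (distribute | over &)

(~p5 | ~p3) & (p3 | p5) & (p2 | p5) & (p1 | p5)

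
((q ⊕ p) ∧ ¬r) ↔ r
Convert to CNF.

((q ⊕ p) ∧ ¬r) ↔ r
≡ (((q ⊕ p) ∧ ¬r) → r) ∧ (r → ((q ⊕ p) ∧ ¬r))   [eliminate ↔]
≡ (¬((q ⊕ p) ∧ ¬r) ∨ r) ∧ (r → ((q ⊕ p) ∧ ¬r))   [eliminate →]
≡ (¬((q ∨ p) ∧ ¬(q ∧ p) ∧ ¬r) ∨ r) ∧ (r → ((q ⊕ p) ∧ ¬r))   [expand ⊕]
≡ (¬((q ∨ p) ∧ ¬(q ∧ p) ∧ ¬r) ∨ r) ∧ (¬r ∨ ((q ⊕ p) ∧ ¬r))   [eliminate →]
≡ (¬((q ∨ p) ∧ ¬(q ∧ p) ∧ ¬r) ∨ r) ∧ (¬r ∨ ((q ∨ p) ∧ ¬(q ∧ p) ∧ ¬r))   [expand ⊕]
≡ (¬(q ∨ p) ∨ ¬¬(q ∧ p) ∨ ¬¬r ∨ r) ∧ (¬r ∨ ((q ∨ p) ∧ ¬(q ∧ p) ∧ ¬r))   [De Morgan]
≡ ((¬q ∧ ¬p) ∨ ¬¬(q ∧ p) ∨ ¬¬r ∨ r) ∧ (¬r ∨ ((q ∨ p) ∧ ¬(q ∧ p) ∧ ¬r))   [De Morgan]
≡ ((¬q ∧ ¬p) ∨ (q ∧ p) ∨ ¬¬r ∨ r) ∧ (¬r ∨ ((q ∨ p) ∧ ¬(q ∧ p) ∧ ¬r))   [double negation]
≡ ((¬q ∧ ¬p) ∨ (q ∧ p) ∨ r ∨ r) ∧ (¬r ∨ ((q ∨ p) ∧ ¬(q ∧ p) ∧ ¬r))   [double negation]
≡ ((¬q ∧ ¬p) ∨ (q ∧ p) ∨ r ∨ r) ∧ (¬r ∨ ((q ∨ p) ∧ (¬q ∨ ¬p) ∧ ¬r))   [De Morgan]
≡ (¬q ∨ q ∨ r ∨ r) ∧ (¬q ∨ p ∨ r ∨ r) ∧ (¬p ∨ q ∨ r ∨ r) ∧ (¬p ∨ p ∨ r ∨ r) ∧ (¬r ∨ q ∨ p) ∧ (¬r ∨ ¬q ∨ ¬p) ∧ (¬r ∨ ¬r)   [distribute ∨ over ∧]
≡ (¬q ∨ p ∨ r) ∧ (¬p ∨ q ∨ r) ∧ ¬r   [simplify]

(¬q ∨ p ∨ r) ∧ (¬p ∨ q ∨ r) ∧ ¬r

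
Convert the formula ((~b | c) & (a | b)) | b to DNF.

(~b & a) | (c & a) | b

((~b | c) & (a | b)) | b
⇔ (~b & a) | (~b & b) | (c & a) | (c & b) | b   (distribute & over |)
⇔ (~b & a) | (c & a) | b   (simplify)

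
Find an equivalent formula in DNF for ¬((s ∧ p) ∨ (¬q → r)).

¬((s ∧ p) ∨ (¬q → r))
⇔ ¬((s ∧ p) ∨ ¬¬q ∨ r)   [eliminate →]
⇔ ¬(s ∧ p) ∧ ¬¬¬q ∧ ¬r   [De Morgan]
⇔ (¬s ∨ ¬p) ∧ ¬¬¬q ∧ ¬r   [De Morgan]
⇔ (¬s ∨ ¬p) ∧ ¬q ∧ ¬r   [double negation]
⇔ (¬s ∧ ¬q ∧ ¬r) ∨ (¬p ∧ ¬q ∧ ¬r)   [distribute ∧ over ∨]

(¬s ∧ ¬q ∧ ¬r) ∨ (¬p ∧ ¬q ∧ ¬r)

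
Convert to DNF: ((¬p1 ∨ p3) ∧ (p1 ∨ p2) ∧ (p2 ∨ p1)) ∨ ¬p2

(¬p1 ∧ p2) ∨ (p3 ∧ p1) ∨ (p3 ∧ p2) ∨ ¬p2

((¬p1 ∨ p3) ∧ (p1 ∨ p2) ∧ (p2 ∨ p1)) ∨ ¬p2
⇔ (¬p1 ∧ p1 ∧ p2) ∨ (¬p1 ∧ p1 ∧ p1) ∨ (¬p1 ∧ p2 ∧ p2) ∨ (¬p1 ∧ p2 ∧ p1) ∨ (p3 ∧ p1 ∧ p2) ∨ (p3 ∧ p1 ∧ p1) ∨ (p3 ∧ p2 ∧ p2) ∨ (p3 ∧ p2 ∧ p1) ∨ ¬p2   [distribute ∧ over ∨]
⇔ (¬p1 ∧ p2) ∨ (p3 ∧ p1) ∨ (p3 ∧ p2) ∨ ¬p2   [simplify]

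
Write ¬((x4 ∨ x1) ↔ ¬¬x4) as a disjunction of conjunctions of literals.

x1 ∧ ¬x4

¬((x4 ∨ x1) ↔ ¬¬x4)
≡ ¬(((x4 ∨ x1) → ¬¬x4) ∧ (¬¬x4 → (x4 ∨ x1)))   — eliminate ↔
≡ ¬((¬(x4 ∨ x1) ∨ ¬¬x4) ∧ (¬¬x4 → (x4 ∨ x1)))   — eliminate →
≡ ¬((¬(x4 ∨ x1) ∨ ¬¬x4) ∧ (¬¬¬x4 ∨ x4 ∨ x1))   — eliminate →
≡ ¬(¬(x4 ∨ x1) ∨ ¬¬x4) ∨ ¬(¬¬¬x4 ∨ x4 ∨ x1)   — De Morgan
≡ (¬¬(x4 ∨ x1) ∧ ¬¬¬x4) ∨ ¬(¬¬¬x4 ∨ x4 ∨ x1)   — De Morgan
≡ ((x4 ∨ x1) ∧ ¬¬¬x4) ∨ ¬(¬¬¬x4 ∨ x4 ∨ x1)   — double negation
≡ ((x4 ∨ x1) ∧ ¬x4) ∨ ¬(¬¬¬x4 ∨ x4 ∨ x1)   — double negation
≡ ((x4 ∨ x1) ∧ ¬x4) ∨ (¬¬¬¬x4 ∧ ¬x4 ∧ ¬x1)   — De Morgan
≡ ((x4 ∨ x1) ∧ ¬x4) ∨ (¬¬x4 ∧ ¬x4 ∧ ¬x1)   — double negation
≡ ((x4 ∨ x1) ∧ ¬x4) ∨ (x4 ∧ ¬x4 ∧ ¬x1)   — double negation
≡ (x4 ∧ ¬x4) ∨ (x1 ∧ ¬x4) ∨ (x4 ∧ ¬x4 ∧ ¬x1)   — distribute ∧ over ∨
≡ x1 ∧ ¬x4   — simplify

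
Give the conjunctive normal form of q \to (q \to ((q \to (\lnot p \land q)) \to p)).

q \to (q \to ((q \to (\lnot p \land q)) \to p))
⇔ \lnot q \lor (q \to ((q \to (\lnot p \land q)) \to p))   (eliminate \to)
⇔ \lnot q \lor \lnot q \lor ((q \to (\lnot p \land q)) \to p)   (eliminate \to)
⇔ \lnot q \lor \lnot q \lor \lnot (q \to (\lnot p \land q)) \lor p   (eliminate \to)
⇔ \lnot q \lor \lnot q \lor \lnot (\lnot q \lor (\lnot p \land q)) \lor p   (eliminate \to)
⇔ \lnot q \lor \lnot q \lor (\lnot \lnot q \land \lnot (\lnot p \land q)) \lor p   (De Morgan)
⇔ \lnot q \lor \lnot q \lor (q \land \lnot (\lnot p \land q)) \lor p   (double negation)
⇔ \lnot q \lor \lnot q \lor (q \land (\lnot \lnot p \lor \lnot q)) \lor p   (De Morgan)
⇔ \lnot q \lor \lnot q \lor (q \land (p \lor \lnot q)) \lor p   (double negation)
⇔ (\lnot q \lor \lnot q \lor q \lor p) \land (\lnot q \lor \lnot q \lor p \lor \lnot q \lor p)   (distribute \lor over \land)
⇔ \lnot q \lor p   (simplify)

\lnot q \lor p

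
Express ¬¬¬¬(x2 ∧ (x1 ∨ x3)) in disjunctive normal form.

¬¬¬¬(x2 ∧ (x1 ∨ x3))
⇔ ¬¬(x2 ∧ (x1 ∨ x3))   [double negation]
⇔ x2 ∧ (x1 ∨ x3)   [double negation]
⇔ (x2 ∧ x1) ∨ (x2 ∧ x3)   [distribute ∧ over ∨]

(x2 ∧ x1) ∨ (x2 ∧ x3)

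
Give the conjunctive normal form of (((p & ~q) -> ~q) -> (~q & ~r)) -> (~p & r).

q | r

(((p & ~q) -> ~q) -> (~q & ~r)) -> (~p & r)
≡ ~(((p & ~q) -> ~q) -> (~q & ~r)) | (~p & r)   [eliminate ->]
≡ ~(~((p & ~q) -> ~q) | (~q & ~r)) | (~p & r)   [eliminate ->]
≡ ~(~(~(p & ~q) | ~q) | (~q & ~r)) | (~p & r)   [eliminate ->]
≡ (~~(~(p & ~q) | ~q) & ~(~q & ~r)) | (~p & r)   [De Morgan]
≡ ((~(p & ~q) | ~q) & ~(~q & ~r)) | (~p & r)   [double negation]
≡ ((~p | ~~q | ~q) & ~(~q & ~r)) | (~p & r)   [De Morgan]
≡ ((~p | q | ~q) & ~(~q & ~r)) | (~p & r)   [double negation]
≡ ((~p | q | ~q) & (~~q | ~~r)) | (~p & r)   [De Morgan]
≡ ((~p | q | ~q) & (q | ~~r)) | (~p & r)   [double negation]
≡ ((~p | q | ~q) & (q | r)) | (~p & r)   [double negation]
≡ (~p | q | ~q | ~p) & (~p | q | ~q | r) & (q | r | ~p) & (q | r | r)   [distribute | over &]
≡ q | r   [simplify]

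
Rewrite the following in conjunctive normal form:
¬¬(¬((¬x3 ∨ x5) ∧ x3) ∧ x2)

(¬x5 ∨ ¬x3) ∧ x2

¬¬(¬((¬x3 ∨ x5) ∧ x3) ∧ x2)
≡ ¬((¬x3 ∨ x5) ∧ x3) ∧ x2   [double negation]
≡ (¬(¬x3 ∨ x5) ∨ ¬x3) ∧ x2   [De Morgan]
≡ (¬¬x3 ∧ ¬x5 ∨ ¬x3) ∧ x2   [De Morgan]
≡ (x3 ∧ ¬x5 ∨ ¬x3) ∧ x2   [double negation]
≡ (x3 ∨ ¬x3) ∧ (¬x5 ∨ ¬x3) ∧ x2   [distribute ∨ over ∧]
≡ (¬x5 ∨ ¬x3) ∧ x2   [simplify]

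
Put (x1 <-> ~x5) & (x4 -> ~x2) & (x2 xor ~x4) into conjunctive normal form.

(~x1 | ~x5) & (x5 | x1) & (~x4 | ~x2) & (x2 | ~x4) & (~x2 | x4)

(x1 <-> ~x5) & (x4 -> ~x2) & (x2 xor ~x4)
⇔ (x1 -> ~x5) & (~x5 -> x1) & (x4 -> ~x2) & (x2 xor ~x4)   (eliminate <->)
⇔ (~x1 | ~x5) & (~x5 -> x1) & (x4 -> ~x2) & (x2 xor ~x4)   (eliminate ->)
⇔ (~x1 | ~x5) & (~~x5 | x1) & (x4 -> ~x2) & (x2 xor ~x4)   (eliminate ->)
⇔ (~x1 | ~x5) & (~~x5 | x1) & (~x4 | ~x2) & (x2 xor ~x4)   (eliminate ->)
⇔ (~x1 | ~x5) & (~~x5 | x1) & (~x4 | ~x2) & (x2 | ~x4) & ~(x2 & ~x4)   (expand xor)
⇔ (~x1 | ~x5) & (x5 | x1) & (~x4 | ~x2) & (x2 | ~x4) & ~(x2 & ~x4)   (double negation)
⇔ (~x1 | ~x5) & (x5 | x1) & (~x4 | ~x2) & (x2 | ~x4) & (~x2 | ~~x4)   (De Morgan)
⇔ (~x1 | ~x5) & (x5 | x1) & (~x4 | ~x2) & (x2 | ~x4) & (~x2 | x4)   (double negation)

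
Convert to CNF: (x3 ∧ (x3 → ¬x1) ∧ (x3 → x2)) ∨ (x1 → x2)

(x3 ∨ ¬x1 ∨ x2) ∧ (¬x3 ∨ ¬x1 ∨ x2)

(x3 ∧ (x3 → ¬x1) ∧ (x3 → x2)) ∨ (x1 → x2)
⇔ (x3 ∧ (¬x3 ∨ ¬x1) ∧ (x3 → x2)) ∨ (x1 → x2)   (eliminate →)
⇔ (x3 ∧ (¬x3 ∨ ¬x1) ∧ (¬x3 ∨ x2)) ∨ (x1 → x2)   (eliminate →)
⇔ (x3 ∧ (¬x3 ∨ ¬x1) ∧ (¬x3 ∨ x2)) ∨ ¬x1 ∨ x2   (eliminate →)
⇔ (x3 ∨ ¬x1 ∨ x2) ∧ (¬x3 ∨ ¬x1 ∨ ¬x1 ∨ x2) ∧ (¬x3 ∨ x2 ∨ ¬x1 ∨ x2)   (distribute ∨ over ∧)
⇔ (x3 ∨ ¬x1 ∨ x2) ∧ (¬x3 ∨ ¬x1 ∨ x2)   (simplify)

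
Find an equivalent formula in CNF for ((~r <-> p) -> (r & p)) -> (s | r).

r | p | s

((~r <-> p) -> (r & p)) -> (s | r)
≡ ~((~r <-> p) -> (r & p)) | s | r   [eliminate ->]
≡ ~(~(~r <-> p) | (r & p)) | s | r   [eliminate ->]
≡ ~(~((~r -> p) & (p -> ~r)) | (r & p)) | s | r   [eliminate <->]
≡ ~(~((~~r | p) & (p -> ~r)) | (r & p)) | s | r   [eliminate ->]
≡ ~(~((~~r | p) & (~p | ~r)) | (r & p)) | s | r   [eliminate ->]
≡ (~~((~~r | p) & (~p | ~r)) & ~(r & p)) | s | r   [De Morgan]
≡ ((~~r | p) & (~p | ~r) & ~(r & p)) | s | r   [double negation]
≡ ((r | p) & (~p | ~r) & ~(r & p)) | s | r   [double negation]
≡ ((r | p) & (~p | ~r) & (~r | ~p)) | s | r   [De Morgan]
≡ (r | p | s | r) & (~p | ~r | s | r) & (~r | ~p | s | r)   [distribute | over &]
≡ r | p | s   [simplify]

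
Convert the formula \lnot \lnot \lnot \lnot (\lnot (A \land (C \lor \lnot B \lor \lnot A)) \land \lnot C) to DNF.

\lnot A \land \lnot C \lor \lnot C \land B \land A

\lnot \lnot \lnot \lnot (\lnot (A \land (C \lor \lnot B \lor \lnot A)) \land \lnot C)
≡ \lnot \lnot (\lnot (A \land (C \lor \lnot B \lor \lnot A)) \land \lnot C)
≡ \lnot (A \land (C \lor \lnot B \lor \lnot A)) \land \lnot C
≡ (\lnot A \lor \lnot (C \lor \lnot B \lor \lnot A)) \land \lnot C
≡ (\lnot A \lor \lnot C \land \lnot \lnot B \land \lnot \lnot A) \land \lnot C
≡ (\lnot A \lor \lnot C \land B \land \lnot \lnot A) \land \lnot C
≡ (\lnot A \lor \lnot C \land B \land A) \land \lnot C
≡ \lnot A \land \lnot C \lor \lnot C \land B \land A \land \lnot C
≡ \lnot A \land \lnot C \lor \lnot C \land B \land A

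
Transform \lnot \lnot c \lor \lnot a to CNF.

c \lor \lnot a

\lnot \lnot c \lor \lnot a
= c \lor \lnot a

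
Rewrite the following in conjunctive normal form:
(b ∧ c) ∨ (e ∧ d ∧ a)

(b ∨ e) ∧ (b ∨ d) ∧ (b ∨ a) ∧ (c ∨ e) ∧ (c ∨ d) ∧ (c ∨ a)

(b ∧ c) ∨ (e ∧ d ∧ a)
⇔ (b ∨ e) ∧ (b ∨ d) ∧ (b ∨ a) ∧ (c ∨ e) ∧ (c ∨ d) ∧ (c ∨ a)   (distribute ∨ over ∧)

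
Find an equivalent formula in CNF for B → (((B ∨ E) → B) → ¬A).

¬B ∨ ¬A

B → (((B ∨ E) → B) → ¬A)
≡ ¬B ∨ (((B ∨ E) → B) → ¬A)   [eliminate →]
≡ ¬B ∨ ¬((B ∨ E) → B) ∨ ¬A   [eliminate →]
≡ ¬B ∨ ¬(¬(B ∨ E) ∨ B) ∨ ¬A   [eliminate →]
≡ ¬B ∨ (¬¬(B ∨ E) ∧ ¬B) ∨ ¬A   [De Morgan]
≡ ¬B ∨ ((B ∨ E) ∧ ¬B) ∨ ¬A   [double negation]
≡ (¬B ∨ B ∨ E ∨ ¬A) ∧ (¬B ∨ ¬B ∨ ¬A)   [distribute ∨ over ∧]
≡ ¬B ∨ ¬A   [simplify]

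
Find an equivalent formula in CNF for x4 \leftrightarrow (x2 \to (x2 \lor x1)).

(x2 \lor x4) \land (\lnot x2 \lor x4) \land (\lnot x1 \lor x4)

x4 \leftrightarrow (x2 \to (x2 \lor x1))
⇔ (x4 \to (x2 \to (x2 \lor x1))) \land ((x2 \to (x2 \lor x1)) \to x4)
⇔ (\lnot x4 \lor (x2 \to (x2 \lor x1))) \land ((x2 \to (x2 \lor x1)) \to x4)
⇔ (\lnot x4 \lor \lnot x2 \lor x2 \lor x1) \land ((x2 \to (x2 \lor x1)) \to x4)
⇔ (\lnot x4 \lor \lnot x2 \lor x2 \lor x1) \land (\lnot (x2 \to (x2 \lor x1)) \lor x4)
⇔ (\lnot x4 \lor \lnot x2 \lor x2 \lor x1) \land (\lnot (\lnot x2 \lor x2 \lor x1) \lor x4)
⇔ (\lnot x4 \lor \lnot x2 \lor x2 \lor x1) \land ((\lnot \lnot x2 \land \lnot x2 \land \lnot x1) \lor x4)
⇔ (\lnot x4 \lor \lnot x2 \lor x2 \lor x1) \land ((x2 \land \lnot x2 \land \lnot x1) \lor x4)
⇔ (\lnot x4 \lor \lnot x2 \lor x2 \lor x1) \land (x2 \lor x4) \land (\lnot x2 \lor x4) \land (\lnot x1 \lor x4)
⇔ (x2 \lor x4) \land (\lnot x2 \lor x4) \land (\lnot x1 \lor x4)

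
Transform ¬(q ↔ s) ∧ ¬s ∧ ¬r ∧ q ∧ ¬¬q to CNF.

¬s ∧ ¬r ∧ q

¬(q ↔ s) ∧ ¬s ∧ ¬r ∧ q ∧ ¬¬q
≡ ¬((q → s) ∧ (s → q)) ∧ ¬s ∧ ¬r ∧ q ∧ ¬¬q   — eliminate ↔
≡ ¬((¬q ∨ s) ∧ (s → q)) ∧ ¬s ∧ ¬r ∧ q ∧ ¬¬q   — eliminate →
≡ ¬((¬q ∨ s) ∧ (¬s ∨ q)) ∧ ¬s ∧ ¬r ∧ q ∧ ¬¬q   — eliminate →
≡ (¬(¬q ∨ s) ∨ ¬(¬s ∨ q)) ∧ ¬s ∧ ¬r ∧ q ∧ ¬¬q   — De Morgan
≡ (¬¬q ∧ ¬s ∨ ¬(¬s ∨ q)) ∧ ¬s ∧ ¬r ∧ q ∧ ¬¬q   — De Morgan
≡ (q ∧ ¬s ∨ ¬(¬s ∨ q)) ∧ ¬s ∧ ¬r ∧ q ∧ ¬¬q   — double negation
≡ (q ∧ ¬s ∨ ¬¬s ∧ ¬q) ∧ ¬s ∧ ¬r ∧ q ∧ ¬¬q   — De Morgan
≡ (q ∧ ¬s ∨ s ∧ ¬q) ∧ ¬s ∧ ¬r ∧ q ∧ ¬¬q   — double negation
≡ (q ∧ ¬s ∨ s ∧ ¬q) ∧ ¬s ∧ ¬r ∧ q ∧ q   — double negation
≡ (q ∨ s) ∧ (q ∨ ¬q) ∧ (¬s ∨ s) ∧ (¬s ∨ ¬q) ∧ ¬s ∧ ¬r ∧ q ∧ q   — distribute ∨ over ∧
≡ ¬s ∧ ¬r ∧ q   — simplify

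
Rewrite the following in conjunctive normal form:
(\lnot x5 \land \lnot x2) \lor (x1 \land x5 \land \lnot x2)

(\lnot x5 \lor x1) \land \lnot x2

(\lnot x5 \land \lnot x2) \lor (x1 \land x5 \land \lnot x2)
≡ (\lnot x5 \lor x1) \land (\lnot x5 \lor x5) \land (\lnot x5 \lor \lnot x2) \land (\lnot x2 \lor x1) \land (\lnot x2 \lor x5) \land (\lnot x2 \lor \lnot x2)   [distribute \lor over \land]
≡ (\lnot x5 \lor x1) \land \lnot x2   [simplify]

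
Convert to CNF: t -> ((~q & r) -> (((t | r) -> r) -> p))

~t | q | ~r | p

t -> ((~q & r) -> (((t | r) -> r) -> p))
≡ ~t | ((~q & r) -> (((t | r) -> r) -> p))   — eliminate ->
≡ ~t | ~(~q & r) | (((t | r) -> r) -> p)   — eliminate ->
≡ ~t | ~(~q & r) | ~((t | r) -> r) | p   — eliminate ->
≡ ~t | ~(~q & r) | ~(~(t | r) | r) | p   — eliminate ->
≡ ~t | ~~q | ~r | ~(~(t | r) | r) | p   — De Morgan
≡ ~t | q | ~r | ~(~(t | r) | r) | p   — double negation
≡ ~t | q | ~r | (~~(t | r) & ~r) | p   — De Morgan
≡ ~t | q | ~r | ((t | r) & ~r) | p   — double negation
≡ (~t | q | ~r | t | r | p) & (~t | q | ~r | ~r | p)   — distribute | over &
≡ ~t | q | ~r | p   — simplify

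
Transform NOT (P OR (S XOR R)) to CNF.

NOT (P OR (S XOR R))
⇔ NOT (P OR ((S OR R) AND NOT (S AND R)))   [expand XOR]
⇔ NOT P AND NOT ((S OR R) AND NOT (S AND R))   [De Morgan]
⇔ NOT P AND (NOT (S OR R) OR NOT NOT (S AND R))   [De Morgan]
⇔ NOT P AND ((NOT S AND NOT R) OR NOT NOT (S AND R))   [De Morgan]
⇔ NOT P AND ((NOT S AND NOT R) OR (S AND R))   [double negation]
⇔ NOT P AND (NOT S OR S) AND (NOT S OR R) AND (NOT R OR S) AND (NOT R OR R)   [distribute OR over AND]
⇔ NOT P AND (NOT S OR R) AND (NOT R OR S)   [simplify]

NOT P AND (NOT S OR R) AND (NOT R OR S)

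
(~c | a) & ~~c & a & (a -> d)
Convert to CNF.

(~c | a) & ~~c & a & (a -> d)
≡ (~c | a) & ~~c & a & (~a | d)   [eliminate ->]
≡ (~c | a) & c & a & (~a | d)   [double negation]
≡ c & a & (~a | d)   [simplify]

c & a & (~a | d)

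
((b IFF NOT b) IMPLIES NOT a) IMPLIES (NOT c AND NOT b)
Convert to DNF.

((b IFF NOT b) IMPLIES NOT a) IMPLIES (NOT c AND NOT b)
≡ NOT ((b IFF NOT b) IMPLIES NOT a) OR (NOT c AND NOT b)   (eliminate IMPLIES)
≡ NOT (NOT (b IFF NOT b) OR NOT a) OR (NOT c AND NOT b)   (eliminate IMPLIES)
≡ NOT (NOT ((b IMPLIES NOT b) AND (NOT b IMPLIES b)) OR NOT a) OR (NOT c AND NOT b)   (eliminate IFF)
≡ NOT (NOT ((NOT b OR NOT b) AND (NOT b IMPLIES b)) OR NOT a) OR (NOT c AND NOT b)   (eliminate IMPLIES)
≡ NOT (NOT ((NOT b OR NOT b) AND (NOT NOT b OR b)) OR NOT a) OR (NOT c AND NOT b)   (eliminate IMPLIES)
≡ (NOT NOT ((NOT b OR NOT b) AND (NOT NOT b OR b)) AND NOT NOT a) OR (NOT c AND NOT b)   (De Morgan)
≡ ((NOT b OR NOT b) AND (NOT NOT b OR b) AND NOT NOT a) OR (NOT c AND NOT b)   (double negation)
≡ ((NOT b OR NOT b) AND (b OR b) AND NOT NOT a) OR (NOT c AND NOT b)   (double negation)
≡ ((NOT b OR NOT b) AND (b OR b) AND a) OR (NOT c AND NOT b)   (double negation)
≡ (NOT b AND b AND a) OR (NOT b AND b AND a) OR (NOT b AND b AND a) OR (NOT b AND b AND a) OR (NOT c AND NOT b)   (distribute AND over OR)
≡ NOT c AND NOT b   (simplify)

NOT c AND NOT b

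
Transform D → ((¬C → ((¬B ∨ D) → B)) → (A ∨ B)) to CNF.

D → ((¬C → ((¬B ∨ D) → B)) → (A ∨ B))
≡ ¬D ∨ ((¬C → ((¬B ∨ D) → B)) → (A ∨ B))
≡ ¬D ∨ ¬(¬C → ((¬B ∨ D) → B)) ∨ A ∨ B
≡ ¬D ∨ ¬(¬¬C ∨ ((¬B ∨ D) → B)) ∨ A ∨ B
≡ ¬D ∨ ¬(¬¬C ∨ ¬(¬B ∨ D) ∨ B) ∨ A ∨ B
≡ ¬D ∨ (¬¬¬C ∧ ¬¬(¬B ∨ D) ∧ ¬B) ∨ A ∨ B
≡ ¬D ∨ (¬C ∧ ¬¬(¬B ∨ D) ∧ ¬B) ∨ A ∨ B
≡ ¬D ∨ (¬C ∧ (¬B ∨ D) ∧ ¬B) ∨ A ∨ B
≡ (¬D ∨ ¬C ∨ A ∨ B) ∧ (¬D ∨ ¬B ∨ D ∨ A ∨ B) ∧ (¬D ∨ ¬B ∨ A ∨ B)
≡ ¬D ∨ ¬C ∨ A ∨ B

¬D ∨ ¬C ∨ A ∨ B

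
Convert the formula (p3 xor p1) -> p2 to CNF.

(~p3 | p1 | p2) & (~p1 | p3 | p2)

(p3 xor p1) -> p2
= ~(p3 xor p1) | p2   [eliminate ->]
= ~((p3 | p1) & ~(p3 & p1)) | p2   [expand xor]
= ~(p3 | p1) | ~~(p3 & p1) | p2   [De Morgan]
= (~p3 & ~p1) | ~~(p3 & p1) | p2   [De Morgan]
= (~p3 & ~p1) | (p3 & p1) | p2   [double negation]
= (~p3 | p3 | p2) & (~p3 | p1 | p2) & (~p1 | p3 | p2) & (~p1 | p1 | p2)   [distribute | over &]
= (~p3 | p1 | p2) & (~p1 | p3 | p2)   [simplify]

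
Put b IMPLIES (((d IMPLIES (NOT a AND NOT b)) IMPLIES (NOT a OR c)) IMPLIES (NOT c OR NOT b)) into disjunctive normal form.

NOT b OR NOT c

b IMPLIES (((d IMPLIES (NOT a AND NOT b)) IMPLIES (NOT a OR c)) IMPLIES (NOT c OR NOT b))
⇔ NOT b OR (((d IMPLIES (NOT a AND NOT b)) IMPLIES (NOT a OR c)) IMPLIES (NOT c OR NOT b))   (eliminate IMPLIES)
⇔ NOT b OR NOT ((d IMPLIES (NOT a AND NOT b)) IMPLIES (NOT a OR c)) OR NOT c OR NOT b   (eliminate IMPLIES)
⇔ NOT b OR NOT (NOT (d IMPLIES (NOT a AND NOT b)) OR NOT a OR c) OR NOT c OR NOT b   (eliminate IMPLIES)
⇔ NOT b OR NOT (NOT (NOT d OR (NOT a AND NOT b)) OR NOT a OR c) OR NOT c OR NOT b   (eliminate IMPLIES)
⇔ NOT b OR (NOT NOT (NOT d OR (NOT a AND NOT b)) AND NOT NOT a AND NOT c) OR NOT c OR NOT b   (De Morgan)
⇔ NOT b OR ((NOT d OR (NOT a AND NOT b)) AND NOT NOT a AND NOT c) OR NOT c OR NOT b   (double negation)
⇔ NOT b OR ((NOT d OR (NOT a AND NOT b)) AND a AND NOT c) OR NOT c OR NOT b   (double negation)
⇔ NOT b OR (NOT d AND a AND NOT c) OR (NOT a AND NOT b AND a AND NOT c) OR NOT c OR NOT b   (distribute AND over OR)
⇔ NOT b OR NOT c   (simplify)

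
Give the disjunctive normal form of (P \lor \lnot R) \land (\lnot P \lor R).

(P \land R) \lor (\lnot R \land \lnot P)

(P \lor \lnot R) \land (\lnot P \lor R)
≡ (P \land \lnot P) \lor (P \land R) \lor (\lnot R \land \lnot P) \lor (\lnot R \land R)   — distribute \land over \lor
≡ (P \land R) \lor (\lnot R \land \lnot P)   — simplify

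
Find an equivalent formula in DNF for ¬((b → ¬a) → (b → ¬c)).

¬a ∧ b ∧ c

¬((b → ¬a) → (b → ¬c))
= ¬(¬(b → ¬a) ∨ (b → ¬c))   — eliminate →
= ¬(¬(¬b ∨ ¬a) ∨ (b → ¬c))   — eliminate →
= ¬(¬(¬b ∨ ¬a) ∨ ¬b ∨ ¬c)   — eliminate →
= ¬¬(¬b ∨ ¬a) ∧ ¬¬b ∧ ¬¬c   — De Morgan
= (¬b ∨ ¬a) ∧ ¬¬b ∧ ¬¬c   — double negation
= (¬b ∨ ¬a) ∧ b ∧ ¬¬c   — double negation
= (¬b ∨ ¬a) ∧ b ∧ c   — double negation
= (¬b ∧ b ∧ c) ∨ (¬a ∧ b ∧ c)   — distribute ∧ over ∨
= ¬a ∧ b ∧ c   — simplify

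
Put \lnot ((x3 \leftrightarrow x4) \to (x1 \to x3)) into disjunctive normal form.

\lnot ((x3 \leftrightarrow x4) \to (x1 \to x3))
⇔ \lnot (\lnot (x3 \leftrightarrow x4) \lor (x1 \to x3))   (eliminate \to)
⇔ \lnot (\lnot ((x3 \to x4) \land (x4 \to x3)) \lor (x1 \to x3))   (eliminate \leftrightarrow)
⇔ \lnot (\lnot ((\lnot x3 \lor x4) \land (x4 \to x3)) \lor (x1 \to x3))   (eliminate \to)
⇔ \lnot (\lnot ((\lnot x3 \lor x4) \land (\lnot x4 \lor x3)) \lor (x1 \to x3))   (eliminate \to)
⇔ \lnot (\lnot ((\lnot x3 \lor x4) \land (\lnot x4 \lor x3)) \lor \lnot x1 \lor x3)   (eliminate \to)
⇔ \lnot \lnot ((\lnot x3 \lor x4) \land (\lnot x4 \lor x3)) \land \lnot \lnot x1 \land \lnot x3   (De Morgan)
⇔ (\lnot x3 \lor x4) \land (\lnot x4 \lor x3) \land \lnot \lnot x1 \land \lnot x3   (double negation)
⇔ (\lnot x3 \lor x4) \land (\lnot x4 \lor x3) \land x1 \land \lnot x3   (double negation)
⇔ \lnot x3 \land \lnot x4 \land x1 \land \lnot x3 \lor \lnot x3 \land x3 \land x1 \land \lnot x3 \lor x4 \land \lnot x4 \land x1 \land \lnot x3 \lor x4 \land x3 \land x1 \land \lnot x3   (distribute \land over \lor)
⇔ \lnot x3 \land \lnot x4 \land x1   (simplify)

\lnot x3 \land \lnot x4 \land x1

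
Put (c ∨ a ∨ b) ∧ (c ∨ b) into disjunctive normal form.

c ∨ b

(c ∨ a ∨ b) ∧ (c ∨ b)
⇔ (c ∧ c) ∨ (c ∧ b) ∨ (a ∧ c) ∨ (a ∧ b) ∨ (b ∧ c) ∨ (b ∧ b)   [distribute ∧ over ∨]
⇔ c ∨ b   [simplify]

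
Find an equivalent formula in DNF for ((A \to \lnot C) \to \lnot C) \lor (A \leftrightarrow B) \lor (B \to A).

\lnot C \lor \lnot B \lor A

((A \to \lnot C) \to \lnot C) \lor (A \leftrightarrow B) \lor (B \to A)
= \lnot (A \to \lnot C) \lor \lnot C \lor (A \leftrightarrow B) \lor (B \to A)   (eliminate \to)
= \lnot (\lnot A \lor \lnot C) \lor \lnot C \lor (A \leftrightarrow B) \lor (B \to A)   (eliminate \to)
= \lnot (\lnot A \lor \lnot C) \lor \lnot C \lor ((A \to B) \land (B \to A)) \lor (B \to A)   (eliminate \leftrightarrow)
= \lnot (\lnot A \lor \lnot C) \lor \lnot C \lor ((\lnot A \lor B) \land (B \to A)) \lor (B \to A)   (eliminate \to)
= \lnot (\lnot A \lor \lnot C) \lor \lnot C \lor ((\lnot A \lor B) \land (\lnot B \lor A)) \lor (B \to A)   (eliminate \to)
= \lnot (\lnot A \lor \lnot C) \lor \lnot C \lor ((\lnot A \lor B) \land (\lnot B \lor A)) \lor \lnot B \lor A   (eliminate \to)
= (\lnot \lnot A \land \lnot \lnot C) \lor \lnot C \lor ((\lnot A \lor B) \land (\lnot B \lor A)) \lor \lnot B \lor A   (De Morgan)
= (A \land \lnot \lnot C) \lor \lnot C \lor ((\lnot A \lor B) \land (\lnot B \lor A)) \lor \lnot B \lor A   (double negation)
= (A \land C) \lor \lnot C \lor ((\lnot A \lor B) \land (\lnot B \lor A)) \lor \lnot B \lor A   (double negation)
= (A \land C) \lor \lnot C \lor (\lnot A \land \lnot B) \lor (\lnot A \land A) \lor (B \land \lnot B) \lor (B \land A) \lor \lnot B \lor A   (distribute \land over \lor)
= \lnot C \lor \lnot B \lor A   (simplify)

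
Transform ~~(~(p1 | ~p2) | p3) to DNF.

(~p1 & p2) | p3

~~(~(p1 | ~p2) | p3)
⇔ ~(p1 | ~p2) | p3
⇔ (~p1 & ~~p2) | p3
⇔ (~p1 & p2) | p3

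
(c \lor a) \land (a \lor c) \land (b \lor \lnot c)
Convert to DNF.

(c \lor a) \land (a \lor c) \land (b \lor \lnot c)
≡ (c \land a \land b) \lor (c \land a \land \lnot c) \lor (c \land c \land b) \lor (c \land c \land \lnot c) \lor (a \land a \land b) \lor (a \land a \land \lnot c) \lor (a \land c \land b) \lor (a \land c \land \lnot c)   — distribute \land over \lor
≡ (c \land b) \lor (a \land b) \lor (a \land \lnot c)   — simplify

(c \land b) \lor (a \land b) \lor (a \land \lnot c)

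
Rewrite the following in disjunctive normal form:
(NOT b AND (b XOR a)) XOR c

(NOT b AND (b XOR a)) XOR c
= (NOT b AND (b XOR a) AND NOT c) OR (NOT (NOT b AND (b XOR a)) AND c)   [expand XOR]
= (NOT b AND ((b AND NOT a) OR (NOT b AND a)) AND NOT c) OR (NOT (NOT b AND (b XOR a)) AND c)   [expand XOR]
= (NOT b AND ((b AND NOT a) OR (NOT b AND a)) AND NOT c) OR (NOT (NOT b AND ((b AND NOT a) OR (NOT b AND a))) AND c)   [expand XOR]
= (NOT b AND ((b AND NOT a) OR (NOT b AND a)) AND NOT c) OR ((NOT NOT b OR NOT ((b AND NOT a) OR (NOT b AND a))) AND c)   [De Morgan]
= (NOT b AND ((b AND NOT a) OR (NOT b AND a)) AND NOT c) OR ((b OR NOT ((b AND NOT a) OR (NOT b AND a))) AND c)   [double negation]
= (NOT b AND ((b AND NOT a) OR (NOT b AND a)) AND NOT c) OR ((b OR (NOT (b AND NOT a) AND NOT (NOT b AND a))) AND c)   [De Morgan]
= (NOT b AND ((b AND NOT a) OR (NOT b AND a)) AND NOT c) OR ((b OR ((NOT b OR NOT NOT a) AND NOT (NOT b AND a))) AND c)   [De Morgan]
= (NOT b AND ((b AND NOT a) OR (NOT b AND a)) AND NOT c) OR ((b OR ((NOT b OR a) AND NOT (NOT b AND a))) AND c)   [double negation]
= (NOT b AND ((b AND NOT a) OR (NOT b AND a)) AND NOT c) OR ((b OR ((NOT b OR a) AND (NOT NOT b OR NOT a))) AND c)   [De Morgan]
= (NOT b AND ((b AND NOT a) OR (NOT b AND a)) AND NOT c) OR ((b OR ((NOT b OR a) AND (b OR NOT a))) AND c)   [double negation]
= (NOT b AND b AND NOT a AND NOT c) OR (NOT b AND NOT b AND a AND NOT c) OR (b AND c) OR (NOT b AND b AND c) OR (NOT b AND NOT a AND c) OR (a AND b AND c) OR (a AND NOT a AND c)   [distribute AND over OR]
= (NOT b AND a AND NOT c) OR (b AND c) OR (NOT b AND NOT a AND c)   [simplify]

(NOT b AND a AND NOT c) OR (b AND c) OR (NOT b AND NOT a AND c)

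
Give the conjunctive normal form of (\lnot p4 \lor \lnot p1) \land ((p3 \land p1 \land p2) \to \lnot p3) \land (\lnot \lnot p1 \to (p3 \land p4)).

(\lnot p4 \lor \lnot p1) \land ((p3 \land p1 \land p2) \to \lnot p3) \land (\lnot \lnot p1 \to (p3 \land p4))
= (\lnot p4 \lor \lnot p1) \land (\lnot (p3 \land p1 \land p2) \lor \lnot p3) \land (\lnot \lnot p1 \to (p3 \land p4))
= (\lnot p4 \lor \lnot p1) \land (\lnot (p3 \land p1 \land p2) \lor \lnot p3) \land (\lnot \lnot \lnot p1 \lor (p3 \land p4))
= (\lnot p4 \lor \lnot p1) \land (\lnot p3 \lor \lnot p1 \lor \lnot p2 \lor \lnot p3) \land (\lnot \lnot \lnot p1 \lor (p3 \land p4))
= (\lnot p4 \lor \lnot p1) \land (\lnot p3 \lor \lnot p1 \lor \lnot p2 \lor \lnot p3) \land (\lnot p1 \lor (p3 \land p4))
= (\lnot p4 \lor \lnot p1) \land (\lnot p3 \lor \lnot p1 \lor \lnot p2 \lor \lnot p3) \land (\lnot p1 \lor p3) \land (\lnot p1 \lor p4)
= (\lnot p4 \lor \lnot p1) \land (\lnot p3 \lor \lnot p1 \lor \lnot p2) \land (\lnot p1 \lor p3) \land (\lnot p1 \lor p4)

(\lnot p4 \lor \lnot p1) \land (\lnot p3 \lor \lnot p1 \lor \lnot p2) \land (\lnot p1 \lor p3) \land (\lnot p1 \lor p4)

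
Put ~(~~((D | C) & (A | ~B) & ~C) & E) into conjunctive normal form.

(~D | ~A | C | ~E) & (~D | B | C | ~E)

~(~~((D | C) & (A | ~B) & ~C) & E)
≡ ~~~((D | C) & (A | ~B) & ~C) | ~E   — De Morgan
≡ ~((D | C) & (A | ~B) & ~C) | ~E   — double negation
≡ ~(D | C) | ~(A | ~B) | ~~C | ~E   — De Morgan
≡ (~D & ~C) | ~(A | ~B) | ~~C | ~E   — De Morgan
≡ (~D & ~C) | (~A & ~~B) | ~~C | ~E   — De Morgan
≡ (~D & ~C) | (~A & B) | ~~C | ~E   — double negation
≡ (~D & ~C) | (~A & B) | C | ~E   — double negation
≡ (~D | ~A | C | ~E) & (~D | B | C | ~E) & (~C | ~A | C | ~E) & (~C | B | C | ~E)   — distribute | over &
≡ (~D | ~A | C | ~E) & (~D | B | C | ~E)   — simplify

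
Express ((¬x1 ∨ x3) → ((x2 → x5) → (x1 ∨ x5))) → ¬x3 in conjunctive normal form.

(¬x2 ∨ x5 ∨ ¬x3) ∧ (¬x1 ∨ ¬x3) ∧ (¬x5 ∨ ¬x3)

((¬x1 ∨ x3) → ((x2 → x5) → (x1 ∨ x5))) → ¬x3
≡ ¬((¬x1 ∨ x3) → ((x2 → x5) → (x1 ∨ x5))) ∨ ¬x3   [eliminate →]
≡ ¬(¬(¬x1 ∨ x3) ∨ ((x2 → x5) → (x1 ∨ x5))) ∨ ¬x3   [eliminate →]
≡ ¬(¬(¬x1 ∨ x3) ∨ ¬(x2 → x5) ∨ x1 ∨ x5) ∨ ¬x3   [eliminate →]
≡ ¬(¬(¬x1 ∨ x3) ∨ ¬(¬x2 ∨ x5) ∨ x1 ∨ x5) ∨ ¬x3   [eliminate →]
≡ (¬¬(¬x1 ∨ x3) ∧ ¬¬(¬x2 ∨ x5) ∧ ¬x1 ∧ ¬x5) ∨ ¬x3   [De Morgan]
≡ ((¬x1 ∨ x3) ∧ ¬¬(¬x2 ∨ x5) ∧ ¬x1 ∧ ¬x5) ∨ ¬x3   [double negation]
≡ ((¬x1 ∨ x3) ∧ (¬x2 ∨ x5) ∧ ¬x1 ∧ ¬x5) ∨ ¬x3   [double negation]
≡ (¬x1 ∨ x3 ∨ ¬x3) ∧ (¬x2 ∨ x5 ∨ ¬x3) ∧ (¬x1 ∨ ¬x3) ∧ (¬x5 ∨ ¬x3)   [distribute ∨ over ∧]
≡ (¬x2 ∨ x5 ∨ ¬x3) ∧ (¬x1 ∨ ¬x3) ∧ (¬x5 ∨ ¬x3)   [simplify]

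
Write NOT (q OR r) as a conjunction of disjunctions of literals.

NOT (q OR r)
= NOT q AND NOT r   [De Morgan]

NOT q AND NOT r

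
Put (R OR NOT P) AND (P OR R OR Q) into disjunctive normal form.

(R OR NOT P) AND (P OR R OR Q)
≡ (R AND P) OR (R AND R) OR (R AND Q) OR (NOT P AND P) OR (NOT P AND R) OR (NOT P AND Q)
≡ R OR (NOT P AND Q)

R OR (NOT P AND Q)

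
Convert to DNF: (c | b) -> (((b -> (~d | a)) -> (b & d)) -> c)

~b | ~d | c

(c | b) -> (((b -> (~d | a)) -> (b & d)) -> c)
= ~(c | b) | (((b -> (~d | a)) -> (b & d)) -> c)   (eliminate ->)
= ~(c | b) | ~((b -> (~d | a)) -> (b & d)) | c   (eliminate ->)
= ~(c | b) | ~(~(b -> (~d | a)) | (b & d)) | c   (eliminate ->)
= ~(c | b) | ~(~(~b | ~d | a) | (b & d)) | c   (eliminate ->)
= (~c & ~b) | ~(~(~b | ~d | a) | (b & d)) | c   (De Morgan)
= (~c & ~b) | (~~(~b | ~d | a) & ~(b & d)) | c   (De Morgan)
= (~c & ~b) | ((~b | ~d | a) & ~(b & d)) | c   (double negation)
= (~c & ~b) | ((~b | ~d | a) & (~b | ~d)) | c   (De Morgan)
= (~c & ~b) | (~b & ~b) | (~b & ~d) | (~d & ~b) | (~d & ~d) | (a & ~b) | (a & ~d) | c   (distribute & over |)
= ~b | ~d | c   (simplify)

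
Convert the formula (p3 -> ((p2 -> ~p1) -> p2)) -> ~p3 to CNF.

(p3 -> ((p2 -> ~p1) -> p2)) -> ~p3
≡ ~(p3 -> ((p2 -> ~p1) -> p2)) | ~p3   — eliminate ->
≡ ~(~p3 | ((p2 -> ~p1) -> p2)) | ~p3   — eliminate ->
≡ ~(~p3 | ~(p2 -> ~p1) | p2) | ~p3   — eliminate ->
≡ ~(~p3 | ~(~p2 | ~p1) | p2) | ~p3   — eliminate ->
≡ (~~p3 & ~~(~p2 | ~p1) & ~p2) | ~p3   — De Morgan
≡ (p3 & ~~(~p2 | ~p1) & ~p2) | ~p3   — double negation
≡ (p3 & (~p2 | ~p1) & ~p2) | ~p3   — double negation
≡ (p3 | ~p3) & (~p2 | ~p1 | ~p3) & (~p2 | ~p3)   — distribute | over &
≡ ~p2 | ~p3   — simplify

~p2 | ~p3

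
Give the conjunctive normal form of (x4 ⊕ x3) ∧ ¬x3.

(x4 ∨ x3) ∧ ¬x3

(x4 ⊕ x3) ∧ ¬x3
= (x4 ∨ x3) ∧ ¬(x4 ∧ x3) ∧ ¬x3   [expand ⊕]
= (x4 ∨ x3) ∧ (¬x4 ∨ ¬x3) ∧ ¬x3   [De Morgan]
= (x4 ∨ x3) ∧ ¬x3   [simplify]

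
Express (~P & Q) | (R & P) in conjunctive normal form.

(~P | R) & (Q | R) & (Q | P)

(~P & Q) | (R & P)
≡ (~P | R) & (~P | P) & (Q | R) & (Q | P)   (distribute | over &)
≡ (~P | R) & (Q | R) & (Q | P)   (simplify)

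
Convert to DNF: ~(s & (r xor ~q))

~s | (~r & q) | (~q & r)

~(s & (r xor ~q))
≡ ~(s & ((r & ~~q) | (~r & ~q)))   (expand xor)
≡ ~s | ~((r & ~~q) | (~r & ~q))   (De Morgan)
≡ ~s | (~(r & ~~q) & ~(~r & ~q))   (De Morgan)
≡ ~s | ((~r | ~~~q) & ~(~r & ~q))   (De Morgan)
≡ ~s | ((~r | ~q) & ~(~r & ~q))   (double negation)
≡ ~s | ((~r | ~q) & (~~r | ~~q))   (De Morgan)
≡ ~s | ((~r | ~q) & (r | ~~q))   (double negation)
≡ ~s | ((~r | ~q) & (r | q))   (double negation)
≡ ~s | (~r & r) | (~r & q) | (~q & r) | (~q & q)   (distribute & over |)
≡ ~s | (~r & q) | (~q & r)   (simplify)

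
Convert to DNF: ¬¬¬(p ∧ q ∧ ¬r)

¬¬¬(p ∧ q ∧ ¬r)
= ¬(p ∧ q ∧ ¬r)   [double negation]
= ¬p ∨ ¬q ∨ ¬¬r   [De Morgan]
= ¬p ∨ ¬q ∨ r   [double negation]

¬p ∨ ¬q ∨ r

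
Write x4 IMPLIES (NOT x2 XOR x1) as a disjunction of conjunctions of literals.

NOT x4 OR (NOT x2 AND NOT x1) OR (x2 AND x1)

x4 IMPLIES (NOT x2 XOR x1)
= NOT x4 OR (NOT x2 XOR x1)   [eliminate IMPLIES]
= NOT x4 OR (NOT x2 AND NOT x1) OR (NOT NOT x2 AND x1)   [expand XOR]
= NOT x4 OR (NOT x2 AND NOT x1) OR (x2 AND x1)   [double negation]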